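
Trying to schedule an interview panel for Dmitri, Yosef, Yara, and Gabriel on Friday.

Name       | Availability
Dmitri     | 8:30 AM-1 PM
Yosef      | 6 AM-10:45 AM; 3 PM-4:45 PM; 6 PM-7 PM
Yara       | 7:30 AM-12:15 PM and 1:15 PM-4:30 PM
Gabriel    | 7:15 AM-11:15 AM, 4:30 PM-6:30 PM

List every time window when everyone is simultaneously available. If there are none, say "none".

Dmitri ∩ Yosef: 08:30-10:45.
Dmitri ∩ Yosef ∩ Yara: 08:30-10:45.
Dmitri ∩ Yosef ∩ Yara ∩ Gabriel: 08:30-10:45.
Those are the intersection windows.

08:30-10:45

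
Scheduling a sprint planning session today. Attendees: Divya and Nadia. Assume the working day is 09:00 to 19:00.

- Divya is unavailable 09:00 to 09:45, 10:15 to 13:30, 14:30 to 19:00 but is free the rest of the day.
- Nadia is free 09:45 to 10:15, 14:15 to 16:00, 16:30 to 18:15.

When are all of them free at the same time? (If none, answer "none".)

09:45-10:15, 14:15-14:30

Divya free: 09:45-10:15, 13:30-14:30 (invert busy blocks within the working day).
Nadia free: 09:45-10:15, 14:15-16:00, 16:30-18:15.
Divya ∩ Nadia: 09:45-10:15, 14:15-14:30.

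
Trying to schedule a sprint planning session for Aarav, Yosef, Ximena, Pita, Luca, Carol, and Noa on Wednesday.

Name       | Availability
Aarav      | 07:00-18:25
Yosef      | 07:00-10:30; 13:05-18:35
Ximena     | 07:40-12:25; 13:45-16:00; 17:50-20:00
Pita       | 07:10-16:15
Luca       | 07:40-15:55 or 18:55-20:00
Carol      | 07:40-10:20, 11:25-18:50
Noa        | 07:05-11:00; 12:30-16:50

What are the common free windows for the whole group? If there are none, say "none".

Aarav ∩ Yosef: 07:00-10:30, 13:05-18:25.
Aarav ∩ Yosef ∩ Ximena: 07:40-10:30, 13:45-16:00, 17:50-18:25.
Aarav ∩ Yosef ∩ Ximena ∩ Pita: 07:40-10:30, 13:45-16:00.
Aarav ∩ Yosef ∩ Ximena ∩ Pita ∩ Luca: 07:40-10:30, 13:45-15:55.
Aarav ∩ Yosef ∩ Ximena ∩ Pita ∩ Luca ∩ Carol: 07:40-10:20, 13:45-15:55.
Aarav ∩ Yosef ∩ Ximena ∩ Pita ∩ Luca ∩ Carol ∩ Noa: 07:40-10:20, 13:45-15:55.

07:40-10:20, 13:45-15:55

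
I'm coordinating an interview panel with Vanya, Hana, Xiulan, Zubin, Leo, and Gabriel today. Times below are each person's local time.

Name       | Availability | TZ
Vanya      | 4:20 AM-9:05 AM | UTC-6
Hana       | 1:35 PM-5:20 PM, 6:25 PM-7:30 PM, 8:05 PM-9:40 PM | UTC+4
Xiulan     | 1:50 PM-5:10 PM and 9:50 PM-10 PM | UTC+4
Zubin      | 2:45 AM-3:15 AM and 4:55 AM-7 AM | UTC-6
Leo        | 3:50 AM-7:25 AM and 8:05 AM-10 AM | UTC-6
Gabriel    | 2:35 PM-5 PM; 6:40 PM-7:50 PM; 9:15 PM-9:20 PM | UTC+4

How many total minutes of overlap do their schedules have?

125

Vanya in UTC: 10:20-15:05 (add 6h to convert from UTC-6).
Hana in UTC: 09:35-13:20, 14:25-15:30, 16:05-17:40 (subtract 4h to convert from UTC+4).
Xiulan in UTC: 09:50-13:10, 17:50-18:00 (subtract 4h to convert from UTC+4).
Zubin in UTC: 08:45-09:15, 10:55-13:00 (add 6h to convert from UTC-6).
Leo in UTC: 09:50-13:25, 14:05-16:00 (add 6h to convert from UTC-6).
Gabriel in UTC: 10:35-13:00, 14:40-15:50, 17:15-17:20 (subtract 4h to convert from UTC+4).
Vanya ∩ Hana: 10:20-13:20, 14:25-15:05.
Vanya ∩ Hana ∩ Xiulan: 10:20-13:10.
Vanya ∩ Hana ∩ Xiulan ∩ Zubin: 10:55-13:00.
Vanya ∩ Hana ∩ Xiulan ∩ Zubin ∩ Leo: 10:55-13:00.
Vanya ∩ Hana ∩ Xiulan ∩ Zubin ∩ Leo ∩ Gabriel: 10:55-13:00.
Those are the intersection windows.
That's a single block of 125 minutes.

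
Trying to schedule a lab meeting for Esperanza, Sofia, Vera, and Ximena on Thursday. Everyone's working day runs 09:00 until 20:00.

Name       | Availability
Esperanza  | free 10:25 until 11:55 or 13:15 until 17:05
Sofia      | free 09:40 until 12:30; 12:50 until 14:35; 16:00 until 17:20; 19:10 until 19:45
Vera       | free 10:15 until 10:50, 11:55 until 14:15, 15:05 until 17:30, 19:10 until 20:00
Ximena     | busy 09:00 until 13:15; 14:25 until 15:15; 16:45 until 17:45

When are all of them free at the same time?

Esperanza free: 10:25-11:55, 13:15-17:05.
Sofia free: 09:40-12:30, 12:50-14:35, 16:00-17:20, 19:10-19:45.
Vera free: 10:15-10:50, 11:55-14:15, 15:05-17:30, 19:10-20:00.
Ximena free: 13:15-14:25, 15:15-16:45, 17:45-20:00 (invert busy blocks within the working day).
Esperanza ∩ Sofia: 10:25-11:55, 13:15-14:35, 16:00-17:05.
Esperanza ∩ Sofia ∩ Vera: 10:25-10:50, 13:15-14:15, 16:00-17:05.
Esperanza ∩ Sofia ∩ Vera ∩ Ximena: 13:15-14:15, 16:00-16:45.

13:15-14:15, 16:00-16:45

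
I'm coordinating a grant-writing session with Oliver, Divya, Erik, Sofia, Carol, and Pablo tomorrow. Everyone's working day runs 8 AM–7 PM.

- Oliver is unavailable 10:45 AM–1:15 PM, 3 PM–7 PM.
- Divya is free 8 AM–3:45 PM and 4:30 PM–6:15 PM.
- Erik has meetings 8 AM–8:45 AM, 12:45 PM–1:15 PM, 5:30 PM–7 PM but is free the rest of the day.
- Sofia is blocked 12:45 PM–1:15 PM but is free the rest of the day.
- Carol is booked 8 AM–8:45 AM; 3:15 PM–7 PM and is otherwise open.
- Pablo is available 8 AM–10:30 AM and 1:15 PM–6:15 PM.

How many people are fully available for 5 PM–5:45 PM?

Oliver free: 08:00-10:45, 13:15-15:00 (invert busy blocks within the working day).
Divya free: 08:00-15:45, 16:30-18:15.
Erik free: 08:45-12:45, 13:15-17:30 (invert busy blocks within the working day).
Sofia free: 08:00-12:45, 13:15-19:00 (invert busy blocks within the working day).
Carol free: 08:45-15:15 (invert busy blocks within the working day).
Pablo free: 08:00-10:30, 13:15-18:15.
Divya, Sofia, and Pablo can make the full 17:00-17:45 slot — that's 3.

3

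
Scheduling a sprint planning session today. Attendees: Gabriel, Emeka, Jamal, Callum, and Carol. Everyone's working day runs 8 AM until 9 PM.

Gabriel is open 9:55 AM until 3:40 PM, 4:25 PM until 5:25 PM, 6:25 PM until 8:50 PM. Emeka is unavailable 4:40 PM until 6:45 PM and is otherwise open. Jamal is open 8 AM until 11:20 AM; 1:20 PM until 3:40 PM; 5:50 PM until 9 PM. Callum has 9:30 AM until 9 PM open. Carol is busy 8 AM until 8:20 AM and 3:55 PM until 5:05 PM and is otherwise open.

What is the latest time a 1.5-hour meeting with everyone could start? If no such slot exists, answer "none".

19:20

Gabriel free: 09:55-15:40, 16:25-17:25, 18:25-20:50.
Emeka free: 08:00-16:40, 18:45-21:00 (invert busy blocks within the working day).
Jamal free: 08:00-11:20, 13:20-15:40, 17:50-21:00.
Callum free: 09:30-21:00.
Carol free: 08:20-15:55, 17:05-21:00 (invert busy blocks within the working day).
Gabriel ∩ Emeka: 09:55-15:40, 16:25-16:40, 18:45-20:50.
Gabriel ∩ Emeka ∩ Jamal: 09:55-11:20, 13:20-15:40, 18:45-20:50.
Gabriel ∩ Emeka ∩ Jamal ∩ Callum: 09:55-11:20, 13:20-15:40, 18:45-20:50.
Gabriel ∩ Emeka ∩ Jamal ∩ Callum ∩ Carol: 09:55-11:20, 13:20-15:40, 18:45-20:50.
The last common window of at least 90 minutes is 18:45-20:50; a 90-minute meeting can start as late as 19:20 and still end by 20:50.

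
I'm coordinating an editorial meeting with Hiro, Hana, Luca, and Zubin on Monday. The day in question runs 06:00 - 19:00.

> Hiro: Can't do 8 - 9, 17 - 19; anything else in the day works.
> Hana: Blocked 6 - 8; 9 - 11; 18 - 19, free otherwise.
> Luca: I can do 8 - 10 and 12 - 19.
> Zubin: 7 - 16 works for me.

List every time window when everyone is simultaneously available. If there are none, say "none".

12:00-16:00

Hiro free: 06:00-08:00, 09:00-17:00 (invert busy blocks within the working day).
Hana free: 08:00-09:00, 11:00-18:00 (invert busy blocks within the working day).
Luca free: 08:00-10:00, 12:00-19:00.
Zubin free: 07:00-16:00.
Hiro ∩ Hana: 11:00-17:00.
Hiro ∩ Hana ∩ Luca: 12:00-17:00.
Hiro ∩ Hana ∩ Luca ∩ Zubin: 12:00-16:00.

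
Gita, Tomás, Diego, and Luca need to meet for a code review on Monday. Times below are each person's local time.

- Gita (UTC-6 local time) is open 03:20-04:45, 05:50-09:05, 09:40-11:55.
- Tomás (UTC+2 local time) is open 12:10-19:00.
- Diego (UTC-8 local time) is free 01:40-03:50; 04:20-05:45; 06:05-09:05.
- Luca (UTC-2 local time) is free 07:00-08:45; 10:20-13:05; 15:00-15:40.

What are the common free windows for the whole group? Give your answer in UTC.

Gita in UTC: 09:20-10:45, 11:50-15:05, 15:40-17:55 (add 6h to convert from UTC-6).
Tomás in UTC: 10:10-17:00 (subtract 2h to convert from UTC+2).
Diego in UTC: 09:40-11:50, 12:20-13:45, 14:05-17:05 (add 8h to convert from UTC-8).
Luca in UTC: 09:00-10:45, 12:20-15:05, 17:00-17:40 (add 2h to convert from UTC-2).
Gita ∩ Tomás: 10:10-10:45, 11:50-15:05, 15:40-17:00.
Gita ∩ Tomás ∩ Diego: 10:10-10:45, 12:20-13:45, 14:05-15:05, 15:40-17:00.
Gita ∩ Tomás ∩ Diego ∩ Luca: 10:10-10:45, 12:20-13:45, 14:05-15:05.
So the common availability across everyone is 10:10-10:45, 12:20-13:45, 14:05-15:05.

10:10-10:45, 12:20-13:45, 14:05-15:05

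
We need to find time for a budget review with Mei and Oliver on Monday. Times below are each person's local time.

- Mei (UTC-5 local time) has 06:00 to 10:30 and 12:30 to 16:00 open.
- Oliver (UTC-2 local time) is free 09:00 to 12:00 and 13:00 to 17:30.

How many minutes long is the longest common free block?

180

Mei in UTC: 11:00-15:30, 17:30-21:00 (add 5h to convert from UTC-5).
Oliver in UTC: 11:00-14:00, 15:00-19:30 (add 2h to convert from UTC-2).
Mei ∩ Oliver: 11:00-14:00, 15:00-15:30, 17:30-19:30.
The longest is 11:00-14:00 at 180 minutes.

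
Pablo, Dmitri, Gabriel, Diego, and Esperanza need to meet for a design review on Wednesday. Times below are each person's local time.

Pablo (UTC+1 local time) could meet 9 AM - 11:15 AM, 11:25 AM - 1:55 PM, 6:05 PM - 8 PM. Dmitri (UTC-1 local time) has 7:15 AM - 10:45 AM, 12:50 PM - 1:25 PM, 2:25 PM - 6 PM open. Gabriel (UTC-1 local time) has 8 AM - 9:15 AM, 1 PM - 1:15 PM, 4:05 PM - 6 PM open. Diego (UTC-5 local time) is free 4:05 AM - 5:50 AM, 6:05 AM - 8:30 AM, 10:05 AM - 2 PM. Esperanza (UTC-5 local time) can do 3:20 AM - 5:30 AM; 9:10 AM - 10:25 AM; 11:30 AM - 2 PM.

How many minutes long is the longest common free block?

115

Pablo in UTC: 08:00-10:15, 10:25-12:55, 17:05-19:00 (subtract 1h to convert from UTC+1).
Dmitri in UTC: 08:15-11:45, 13:50-14:25, 15:25-19:00 (add 1h to convert from UTC-1).
Gabriel in UTC: 09:00-10:15, 14:00-14:15, 17:05-19:00 (add 1h to convert from UTC-1).
Diego in UTC: 09:05-10:50, 11:05-13:30, 15:05-19:00 (add 5h to convert from UTC-5).
Esperanza in UTC: 08:20-10:30, 14:10-15:25, 16:30-19:00 (add 5h to convert from UTC-5).
Pablo ∩ Dmitri: 08:15-10:15, 10:25-11:45, 17:05-19:00.
Pablo ∩ Dmitri ∩ Gabriel: 09:00-10:15, 17:05-19:00.
Pablo ∩ Dmitri ∩ Gabriel ∩ Diego: 09:05-10:15, 17:05-19:00.
Pablo ∩ Dmitri ∩ Gabriel ∩ Diego ∩ Esperanza: 09:05-10:15, 17:05-19:00.
Those are the intersection windows.
The longest is 17:05-19:00 at 115 minutes.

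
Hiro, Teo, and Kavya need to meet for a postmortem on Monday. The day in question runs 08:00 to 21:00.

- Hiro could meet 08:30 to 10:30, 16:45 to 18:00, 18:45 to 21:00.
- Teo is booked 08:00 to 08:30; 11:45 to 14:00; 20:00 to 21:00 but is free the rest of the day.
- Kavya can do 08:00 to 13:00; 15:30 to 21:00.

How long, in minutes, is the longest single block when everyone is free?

120

Hiro free: 08:30-10:30, 16:45-18:00, 18:45-21:00.
Teo free: 08:30-11:45, 14:00-20:00 (invert busy blocks within the working day).
Kavya free: 08:00-13:00, 15:30-21:00.
Hiro ∩ Teo: 08:30-10:30, 16:45-18:00, 18:45-20:00.
Hiro ∩ Teo ∩ Kavya: 08:30-10:30, 16:45-18:00, 18:45-20:00.
So the common availability across everyone is 08:30-10:30, 16:45-18:00, 18:45-20:00.
The longest is 08:30-10:30 at 120 minutes.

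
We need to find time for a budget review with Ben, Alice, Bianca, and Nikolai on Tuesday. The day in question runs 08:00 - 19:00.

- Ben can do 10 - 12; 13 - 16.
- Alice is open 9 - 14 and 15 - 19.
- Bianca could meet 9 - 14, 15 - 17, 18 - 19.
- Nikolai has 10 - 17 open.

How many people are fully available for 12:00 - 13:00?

Alice, Bianca, and Nikolai can make the full 12:00-13:00 slot — that's 3.

3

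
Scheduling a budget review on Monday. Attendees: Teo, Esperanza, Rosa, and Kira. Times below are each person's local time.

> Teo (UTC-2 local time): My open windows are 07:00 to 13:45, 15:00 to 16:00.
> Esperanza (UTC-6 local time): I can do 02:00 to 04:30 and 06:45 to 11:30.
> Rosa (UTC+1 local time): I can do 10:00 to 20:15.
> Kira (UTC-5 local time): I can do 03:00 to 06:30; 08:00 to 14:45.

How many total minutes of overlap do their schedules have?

285

Teo in UTC: 09:00-15:45, 17:00-18:00 (add 2h to convert from UTC-2).
Esperanza in UTC: 08:00-10:30, 12:45-17:30 (add 6h to convert from UTC-6).
Rosa in UTC: 09:00-19:15 (subtract 1h to convert from UTC+1).
Kira in UTC: 08:00-11:30, 13:00-19:45 (add 5h to convert from UTC-5).
Teo ∩ Esperanza: 09:00-10:30, 12:45-15:45, 17:00-17:30.
Teo ∩ Esperanza ∩ Rosa: 09:00-10:30, 12:45-15:45, 17:00-17:30.
Teo ∩ Esperanza ∩ Rosa ∩ Kira: 09:00-10:30, 13:00-15:45, 17:00-17:30.
Summing the common windows: 90 + 165 + 30 = 285 minutes.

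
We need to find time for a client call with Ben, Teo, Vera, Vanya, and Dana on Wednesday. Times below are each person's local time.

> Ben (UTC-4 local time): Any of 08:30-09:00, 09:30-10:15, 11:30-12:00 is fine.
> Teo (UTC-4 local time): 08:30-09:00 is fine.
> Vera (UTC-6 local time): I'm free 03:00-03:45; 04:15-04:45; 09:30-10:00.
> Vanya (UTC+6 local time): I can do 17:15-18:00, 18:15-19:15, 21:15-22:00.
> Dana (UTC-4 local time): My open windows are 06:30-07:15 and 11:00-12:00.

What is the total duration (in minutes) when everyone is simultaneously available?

Ben in UTC: 12:30-13:00, 13:30-14:15, 15:30-16:00 (add 4h to convert from UTC-4).
Teo in UTC: 12:30-13:00 (add 4h to convert from UTC-4).
Vera in UTC: 09:00-09:45, 10:15-10:45, 15:30-16:00 (add 6h to convert from UTC-6).
Vanya in UTC: 11:15-12:00, 12:15-13:15, 15:15-16:00 (subtract 6h to convert from UTC+6).
Dana in UTC: 10:30-11:15, 15:00-16:00 (add 4h to convert from UTC-4).
Ben ∩ Teo: 12:30-13:00.
Ben ∩ Teo ∩ Vera: ∅.
Ben ∩ Teo ∩ Vera ∩ Vanya: ∅.
Ben ∩ Teo ∩ Vera ∩ Vanya ∩ Dana: ∅.
There is no time when everyone is free.
There is no common window, so the total is 0 minutes.

0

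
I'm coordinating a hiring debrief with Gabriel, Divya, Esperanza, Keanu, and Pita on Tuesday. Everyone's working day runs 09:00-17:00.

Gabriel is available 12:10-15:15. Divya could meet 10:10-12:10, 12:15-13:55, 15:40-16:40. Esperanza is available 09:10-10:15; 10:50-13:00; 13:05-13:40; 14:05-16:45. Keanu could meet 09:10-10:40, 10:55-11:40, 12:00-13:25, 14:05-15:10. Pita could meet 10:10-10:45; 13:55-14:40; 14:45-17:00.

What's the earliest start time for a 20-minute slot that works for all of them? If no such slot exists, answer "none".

none

Gabriel ∩ Divya: 12:15-13:55.
Gabriel ∩ Divya ∩ Esperanza: 12:15-13:00, 13:05-13:40.
Gabriel ∩ Divya ∩ Esperanza ∩ Keanu: 12:15-13:00, 13:05-13:25.
Gabriel ∩ Divya ∩ Esperanza ∩ Keanu ∩ Pita: ∅.
There is no time when everyone is free.
No common window is at least 20 minutes long.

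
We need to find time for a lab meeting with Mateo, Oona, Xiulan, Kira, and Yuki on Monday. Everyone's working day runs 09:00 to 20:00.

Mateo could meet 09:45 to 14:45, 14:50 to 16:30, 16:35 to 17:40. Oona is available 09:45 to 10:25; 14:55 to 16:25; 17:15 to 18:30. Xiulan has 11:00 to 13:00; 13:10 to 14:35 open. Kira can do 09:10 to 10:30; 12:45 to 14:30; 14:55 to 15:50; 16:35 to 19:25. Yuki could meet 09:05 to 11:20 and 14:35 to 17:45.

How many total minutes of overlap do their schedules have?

Mateo ∩ Oona: 09:45-10:25, 14:55-16:25, 17:15-17:40.
Mateo ∩ Oona ∩ Xiulan: ∅.
Mateo ∩ Oona ∩ Xiulan ∩ Kira: ∅.
Mateo ∩ Oona ∩ Xiulan ∩ Kira ∩ Yuki: ∅.
There is no time when everyone is free.
There is no common window, so the total is 0 minutes.

0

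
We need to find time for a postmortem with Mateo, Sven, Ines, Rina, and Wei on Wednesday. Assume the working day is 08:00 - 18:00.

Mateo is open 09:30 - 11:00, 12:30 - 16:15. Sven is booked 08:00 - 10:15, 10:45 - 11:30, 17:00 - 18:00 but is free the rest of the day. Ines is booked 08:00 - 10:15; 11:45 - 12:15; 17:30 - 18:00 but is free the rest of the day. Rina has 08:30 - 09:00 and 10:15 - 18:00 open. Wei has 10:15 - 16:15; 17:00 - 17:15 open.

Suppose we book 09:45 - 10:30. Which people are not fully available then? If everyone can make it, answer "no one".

Ines, Rina, Sven, Wei

Mateo free: 09:30-11:00, 12:30-16:15.
Sven free: 10:15-10:45, 11:30-17:00 (invert busy blocks within the working day).
Ines free: 10:15-11:45, 12:15-17:30 (invert busy blocks within the working day).
Rina free: 08:30-09:00, 10:15-18:00.
Wei free: 10:15-16:15, 17:00-17:15.
Mateo: free for 09:45-10:30. Sven: not fully free for 09:45-10:30. Ines: not fully free for 09:45-10:30. Rina: not fully free for 09:45-10:30. Wei: not fully free for 09:45-10:30.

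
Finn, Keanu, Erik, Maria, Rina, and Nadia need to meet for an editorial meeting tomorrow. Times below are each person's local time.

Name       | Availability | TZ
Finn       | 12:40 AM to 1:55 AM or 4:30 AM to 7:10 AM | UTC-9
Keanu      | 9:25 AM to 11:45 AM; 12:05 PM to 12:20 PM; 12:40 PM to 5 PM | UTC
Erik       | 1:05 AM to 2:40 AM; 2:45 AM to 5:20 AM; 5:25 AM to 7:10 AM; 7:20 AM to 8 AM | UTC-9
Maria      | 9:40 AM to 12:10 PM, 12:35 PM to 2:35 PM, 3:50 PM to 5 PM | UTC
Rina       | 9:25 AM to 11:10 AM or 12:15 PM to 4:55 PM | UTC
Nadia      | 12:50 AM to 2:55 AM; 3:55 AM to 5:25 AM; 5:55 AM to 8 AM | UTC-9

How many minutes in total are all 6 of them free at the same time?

Finn in UTC: 09:40-10:55, 13:30-16:10 (add 9h to convert from UTC-9).
Keanu in UTC: 09:25-11:45, 12:05-12:20, 12:40-17:00.
Erik in UTC: 10:05-11:40, 11:45-14:20, 14:25-16:10, 16:20-17:00 (add 9h to convert from UTC-9).
Maria in UTC: 09:40-12:10, 12:35-14:35, 15:50-17:00.
Rina in UTC: 09:25-11:10, 12:15-16:55.
Nadia in UTC: 09:50-11:55, 12:55-14:25, 14:55-17:00 (add 9h to convert from UTC-9).
Finn ∩ Keanu: 09:40-10:55, 13:30-16:10.
Finn ∩ Keanu ∩ Erik: 10:05-10:55, 13:30-14:20, 14:25-16:10.
Finn ∩ Keanu ∩ Erik ∩ Maria: 10:05-10:55, 13:30-14:20, 14:25-14:35, 15:50-16:10.
Finn ∩ Keanu ∩ Erik ∩ Maria ∩ Rina: 10:05-10:55, 13:30-14:20, 14:25-14:35, 15:50-16:10.
Finn ∩ Keanu ∩ Erik ∩ Maria ∩ Rina ∩ Nadia: 10:05-10:55, 13:30-14:20, 15:50-16:10.
Those are the intersection windows.
Summing the common windows: 50 + 50 + 20 = 120 minutes.

120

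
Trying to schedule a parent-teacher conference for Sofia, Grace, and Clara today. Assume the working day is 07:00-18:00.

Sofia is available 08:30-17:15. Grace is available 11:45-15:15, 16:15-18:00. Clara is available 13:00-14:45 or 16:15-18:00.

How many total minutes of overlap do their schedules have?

165

Sofia ∩ Grace: 11:45-15:15, 16:15-17:15.
Sofia ∩ Grace ∩ Clara: 13:00-14:45, 16:15-17:15.
So the common availability across everyone is 13:00-14:45, 16:15-17:15.
Summing the common windows: 105 + 60 = 165 minutes.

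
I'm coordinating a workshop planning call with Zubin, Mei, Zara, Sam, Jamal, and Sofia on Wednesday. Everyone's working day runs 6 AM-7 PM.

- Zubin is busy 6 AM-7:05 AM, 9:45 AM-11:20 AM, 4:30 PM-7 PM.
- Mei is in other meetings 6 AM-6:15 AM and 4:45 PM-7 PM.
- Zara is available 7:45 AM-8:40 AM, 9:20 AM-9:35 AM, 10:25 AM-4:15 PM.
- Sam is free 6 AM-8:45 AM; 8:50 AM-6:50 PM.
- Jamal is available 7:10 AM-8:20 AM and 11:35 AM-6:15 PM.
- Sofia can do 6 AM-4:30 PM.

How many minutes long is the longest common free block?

Zubin free: 07:05-09:45, 11:20-16:30 (invert busy blocks within the working day).
Mei free: 06:15-16:45 (invert busy blocks within the working day).
Zara free: 07:45-08:40, 09:20-09:35, 10:25-16:15.
Sam free: 06:00-08:45, 08:50-18:50.
Jamal free: 07:10-08:20, 11:35-18:15.
Sofia free: 06:00-16:30.
Zubin ∩ Mei: 07:05-09:45, 11:20-16:30.
Zubin ∩ Mei ∩ Zara: 07:45-08:40, 09:20-09:35, 11:20-16:15.
Zubin ∩ Mei ∩ Zara ∩ Sam: 07:45-08:40, 09:20-09:35, 11:20-16:15.
Zubin ∩ Mei ∩ Zara ∩ Sam ∩ Jamal: 07:45-08:20, 11:35-16:15.
Zubin ∩ Mei ∩ Zara ∩ Sam ∩ Jamal ∩ Sofia: 07:45-08:20, 11:35-16:15.
The longest is 11:35-16:15 at 280 minutes.

280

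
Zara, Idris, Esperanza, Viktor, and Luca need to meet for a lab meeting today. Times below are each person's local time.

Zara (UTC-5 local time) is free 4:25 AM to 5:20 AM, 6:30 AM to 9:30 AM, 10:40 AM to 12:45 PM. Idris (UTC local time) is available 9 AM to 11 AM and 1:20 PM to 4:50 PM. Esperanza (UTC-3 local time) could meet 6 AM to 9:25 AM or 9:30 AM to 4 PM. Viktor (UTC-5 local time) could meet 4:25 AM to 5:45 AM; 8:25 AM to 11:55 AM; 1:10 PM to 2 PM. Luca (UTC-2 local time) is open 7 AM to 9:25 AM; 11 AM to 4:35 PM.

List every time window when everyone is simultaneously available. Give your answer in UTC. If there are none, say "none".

09:25-10:20, 13:25-14:30, 15:40-16:50

Zara in UTC: 09:25-10:20, 11:30-14:30, 15:40-17:45 (add 5h to convert from UTC-5).
Idris in UTC: 09:00-11:00, 13:20-16:50.
Esperanza in UTC: 09:00-12:25, 12:30-19:00 (add 3h to convert from UTC-3).
Viktor in UTC: 09:25-10:45, 13:25-16:55, 18:10-19:00 (add 5h to convert from UTC-5).
Luca in UTC: 09:00-11:25, 13:00-18:35 (add 2h to convert from UTC-2).
Zara ∩ Idris: 09:25-10:20, 13:20-14:30, 15:40-16:50.
Zara ∩ Idris ∩ Esperanza: 09:25-10:20, 13:20-14:30, 15:40-16:50.
Zara ∩ Idris ∩ Esperanza ∩ Viktor: 09:25-10:20, 13:25-14:30, 15:40-16:50.
Zara ∩ Idris ∩ Esperanza ∩ Viktor ∩ Luca: 09:25-10:20, 13:25-14:30, 15:40-16:50.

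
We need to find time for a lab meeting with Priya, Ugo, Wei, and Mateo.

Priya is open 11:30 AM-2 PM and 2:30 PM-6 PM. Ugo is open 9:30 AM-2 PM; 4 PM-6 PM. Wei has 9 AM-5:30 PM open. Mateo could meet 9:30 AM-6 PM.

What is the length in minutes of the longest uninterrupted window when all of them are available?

Priya ∩ Ugo: 11:30-14:00, 16:00-18:00.
Priya ∩ Ugo ∩ Wei: 11:30-14:00, 16:00-17:30.
Priya ∩ Ugo ∩ Wei ∩ Mateo: 11:30-14:00, 16:00-17:30.
Those are the intersection windows.
The longest is 11:30-14:00 at 150 minutes.

150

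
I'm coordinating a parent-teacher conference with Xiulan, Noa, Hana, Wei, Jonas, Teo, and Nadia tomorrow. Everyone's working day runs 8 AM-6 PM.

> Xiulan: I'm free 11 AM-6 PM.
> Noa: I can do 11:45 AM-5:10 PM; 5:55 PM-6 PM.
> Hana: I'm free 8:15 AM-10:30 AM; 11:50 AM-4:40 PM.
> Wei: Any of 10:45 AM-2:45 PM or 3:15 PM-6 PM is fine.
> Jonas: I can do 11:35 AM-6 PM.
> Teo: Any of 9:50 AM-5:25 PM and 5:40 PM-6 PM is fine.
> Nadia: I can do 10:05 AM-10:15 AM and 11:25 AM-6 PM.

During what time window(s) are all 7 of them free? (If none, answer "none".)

11:50-14:45, 15:15-16:40

Xiulan ∩ Noa: 11:45-17:10, 17:55-18:00.
Xiulan ∩ Noa ∩ Hana: 11:50-16:40.
Xiulan ∩ Noa ∩ Hana ∩ Wei: 11:50-14:45, 15:15-16:40.
Xiulan ∩ Noa ∩ Hana ∩ Wei ∩ Jonas: 11:50-14:45, 15:15-16:40.
Xiulan ∩ Noa ∩ Hana ∩ Wei ∩ Jonas ∩ Teo: 11:50-14:45, 15:15-16:40.
Xiulan ∩ Noa ∩ Hana ∩ Wei ∩ Jonas ∩ Teo ∩ Nadia: 11:50-14:45, 15:15-16:40.
So the common availability across everyone is 11:50-14:45, 15:15-16:40.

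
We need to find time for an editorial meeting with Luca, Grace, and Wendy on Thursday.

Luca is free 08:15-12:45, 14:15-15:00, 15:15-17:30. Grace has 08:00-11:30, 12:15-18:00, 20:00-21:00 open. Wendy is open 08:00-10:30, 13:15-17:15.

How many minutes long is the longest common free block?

Luca ∩ Grace: 08:15-11:30, 12:15-12:45, 14:15-15:00, 15:15-17:30.
Luca ∩ Grace ∩ Wendy: 08:15-10:30, 14:15-15:00, 15:15-17:15.
Those are the intersection windows.
The longest is 08:15-10:30 at 135 minutes.

135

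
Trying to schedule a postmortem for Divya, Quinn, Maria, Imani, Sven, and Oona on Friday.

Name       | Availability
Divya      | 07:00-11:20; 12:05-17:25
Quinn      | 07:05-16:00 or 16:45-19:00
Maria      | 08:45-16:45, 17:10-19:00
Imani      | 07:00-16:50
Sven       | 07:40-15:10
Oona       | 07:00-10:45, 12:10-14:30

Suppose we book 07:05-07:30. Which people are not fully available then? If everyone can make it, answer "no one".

Maria, Sven

Divya: free for 07:05-07:30. Quinn: free for 07:05-07:30. Maria: not fully free for 07:05-07:30. Imani: free for 07:05-07:30. Sven: not fully free for 07:05-07:30. Oona: free for 07:05-07:30.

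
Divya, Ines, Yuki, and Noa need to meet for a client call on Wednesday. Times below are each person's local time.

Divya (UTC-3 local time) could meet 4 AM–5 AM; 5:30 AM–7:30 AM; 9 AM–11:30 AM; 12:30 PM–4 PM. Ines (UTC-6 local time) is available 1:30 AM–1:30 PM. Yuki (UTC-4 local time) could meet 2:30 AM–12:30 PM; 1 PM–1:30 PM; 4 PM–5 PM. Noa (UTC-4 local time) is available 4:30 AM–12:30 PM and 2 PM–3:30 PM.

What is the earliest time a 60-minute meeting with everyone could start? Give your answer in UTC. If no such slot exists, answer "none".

Divya in UTC: 07:00-08:00, 08:30-10:30, 12:00-14:30, 15:30-19:00 (add 3h to convert from UTC-3).
Ines in UTC: 07:30-19:30 (add 6h to convert from UTC-6).
Yuki in UTC: 06:30-16:30, 17:00-17:30, 20:00-21:00 (add 4h to convert from UTC-4).
Noa in UTC: 08:30-16:30, 18:00-19:30 (add 4h to convert from UTC-4).
Divya ∩ Ines: 07:30-08:00, 08:30-10:30, 12:00-14:30, 15:30-19:00.
Divya ∩ Ines ∩ Yuki: 07:30-08:00, 08:30-10:30, 12:00-14:30, 15:30-16:30, 17:00-17:30.
Divya ∩ Ines ∩ Yuki ∩ Noa: 08:30-10:30, 12:00-14:30, 15:30-16:30.
Those are the intersection windows.
The first common window of at least 60 minutes is 08:30-10:30, so the earliest start is 08:30.

08:30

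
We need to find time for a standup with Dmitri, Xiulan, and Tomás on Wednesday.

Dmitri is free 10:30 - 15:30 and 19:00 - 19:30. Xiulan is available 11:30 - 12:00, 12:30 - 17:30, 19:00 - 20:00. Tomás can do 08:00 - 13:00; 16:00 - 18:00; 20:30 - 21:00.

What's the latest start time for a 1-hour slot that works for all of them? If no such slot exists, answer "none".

none

Dmitri ∩ Xiulan: 11:30-12:00, 12:30-15:30, 19:00-19:30.
Dmitri ∩ Xiulan ∩ Tomás: 11:30-12:00, 12:30-13:00.
No common window is at least 60 minutes long.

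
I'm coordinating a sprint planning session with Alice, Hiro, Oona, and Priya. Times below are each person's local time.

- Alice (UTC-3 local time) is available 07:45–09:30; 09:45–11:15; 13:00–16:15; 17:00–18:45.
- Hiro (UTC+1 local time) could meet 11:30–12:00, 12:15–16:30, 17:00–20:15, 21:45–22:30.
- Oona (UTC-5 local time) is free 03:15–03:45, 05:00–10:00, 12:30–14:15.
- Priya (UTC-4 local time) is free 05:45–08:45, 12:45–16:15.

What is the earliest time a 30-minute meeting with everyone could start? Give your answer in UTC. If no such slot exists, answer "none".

Alice in UTC: 10:45-12:30, 12:45-14:15, 16:00-19:15, 20:00-21:45 (add 3h to convert from UTC-3).
Hiro in UTC: 10:30-11:00, 11:15-15:30, 16:00-19:15, 20:45-21:30 (subtract 1h to convert from UTC+1).
Oona in UTC: 08:15-08:45, 10:00-15:00, 17:30-19:15 (add 5h to convert from UTC-5).
Priya in UTC: 09:45-12:45, 16:45-20:15 (add 4h to convert from UTC-4).
Alice ∩ Hiro: 10:45-11:00, 11:15-12:30, 12:45-14:15, 16:00-19:15, 20:45-21:30.
Alice ∩ Hiro ∩ Oona: 10:45-11:00, 11:15-12:30, 12:45-14:15, 17:30-19:15.
Alice ∩ Hiro ∩ Oona ∩ Priya: 10:45-11:00, 11:15-12:30, 17:30-19:15.
The first common window of at least 30 minutes is 11:15-12:30, so the earliest start is 11:15.

11:15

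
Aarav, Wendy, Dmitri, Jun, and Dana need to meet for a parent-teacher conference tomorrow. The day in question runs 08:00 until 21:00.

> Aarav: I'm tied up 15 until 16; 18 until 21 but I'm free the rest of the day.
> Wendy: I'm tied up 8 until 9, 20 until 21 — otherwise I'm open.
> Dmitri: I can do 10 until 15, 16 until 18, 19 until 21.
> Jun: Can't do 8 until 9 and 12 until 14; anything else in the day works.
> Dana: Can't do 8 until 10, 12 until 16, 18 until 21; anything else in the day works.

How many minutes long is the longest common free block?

Aarav free: 08:00-15:00, 16:00-18:00 (invert busy blocks within the working day).
Wendy free: 09:00-20:00 (invert busy blocks within the working day).
Dmitri free: 10:00-15:00, 16:00-18:00, 19:00-21:00.
Jun free: 09:00-12:00, 14:00-21:00 (invert busy blocks within the working day).
Dana free: 10:00-12:00, 16:00-18:00 (invert busy blocks within the working day).
Aarav ∩ Wendy: 09:00-15:00, 16:00-18:00.
Aarav ∩ Wendy ∩ Dmitri: 10:00-15:00, 16:00-18:00.
Aarav ∩ Wendy ∩ Dmitri ∩ Jun: 10:00-12:00, 14:00-15:00, 16:00-18:00.
Aarav ∩ Wendy ∩ Dmitri ∩ Jun ∩ Dana: 10:00-12:00, 16:00-18:00.
The longest is 10:00-12:00 at 120 minutes.

120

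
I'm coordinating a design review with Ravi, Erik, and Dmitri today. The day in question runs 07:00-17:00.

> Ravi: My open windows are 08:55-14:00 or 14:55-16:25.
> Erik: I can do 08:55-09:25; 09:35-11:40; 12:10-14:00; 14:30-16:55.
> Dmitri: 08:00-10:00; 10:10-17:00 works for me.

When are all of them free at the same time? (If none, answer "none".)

Ravi ∩ Erik: 08:55-09:25, 09:35-11:40, 12:10-14:00, 14:55-16:25.
Ravi ∩ Erik ∩ Dmitri: 08:55-09:25, 09:35-10:00, 10:10-11:40, 12:10-14:00, 14:55-16:25.

08:55-09:25, 09:35-10:00, 10:10-11:40, 12:10-14:00, 14:55-16:25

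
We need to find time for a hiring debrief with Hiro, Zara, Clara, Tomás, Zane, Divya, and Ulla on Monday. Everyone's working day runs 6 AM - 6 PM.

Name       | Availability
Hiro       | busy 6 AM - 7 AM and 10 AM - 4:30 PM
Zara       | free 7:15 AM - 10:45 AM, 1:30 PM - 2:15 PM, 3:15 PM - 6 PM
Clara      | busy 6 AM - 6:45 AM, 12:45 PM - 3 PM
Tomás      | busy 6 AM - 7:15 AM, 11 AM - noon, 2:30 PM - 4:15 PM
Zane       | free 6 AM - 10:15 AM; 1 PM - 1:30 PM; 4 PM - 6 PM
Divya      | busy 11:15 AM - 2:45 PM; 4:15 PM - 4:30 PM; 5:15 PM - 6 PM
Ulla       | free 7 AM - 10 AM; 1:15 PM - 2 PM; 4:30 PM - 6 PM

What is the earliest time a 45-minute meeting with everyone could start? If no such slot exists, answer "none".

07:15

Hiro free: 07:00-10:00, 16:30-18:00 (invert busy blocks within the working day).
Zara free: 07:15-10:45, 13:30-14:15, 15:15-18:00.
Clara free: 06:45-12:45, 15:00-18:00 (invert busy blocks within the working day).
Tomás free: 07:15-11:00, 12:00-14:30, 16:15-18:00 (invert busy blocks within the working day).
Zane free: 06:00-10:15, 13:00-13:30, 16:00-18:00.
Divya free: 06:00-11:15, 14:45-16:15, 16:30-17:15 (invert busy blocks within the working day).
Ulla free: 07:00-10:00, 13:15-14:00, 16:30-18:00.
Hiro ∩ Zara: 07:15-10:00, 16:30-18:00.
Hiro ∩ Zara ∩ Clara: 07:15-10:00, 16:30-18:00.
Hiro ∩ Zara ∩ Clara ∩ Tomás: 07:15-10:00, 16:30-18:00.
Hiro ∩ Zara ∩ Clara ∩ Tomás ∩ Zane: 07:15-10:00, 16:30-18:00.
Hiro ∩ Zara ∩ Clara ∩ Tomás ∩ Zane ∩ Divya: 07:15-10:00, 16:30-17:15.
Hiro ∩ Zara ∩ Clara ∩ Tomás ∩ Zane ∩ Divya ∩ Ulla: 07:15-10:00, 16:30-17:15.
So the common availability across everyone is 07:15-10:00, 16:30-17:15.
The first common window of at least 45 minutes is 07:15-10:00, so the earliest start is 07:15.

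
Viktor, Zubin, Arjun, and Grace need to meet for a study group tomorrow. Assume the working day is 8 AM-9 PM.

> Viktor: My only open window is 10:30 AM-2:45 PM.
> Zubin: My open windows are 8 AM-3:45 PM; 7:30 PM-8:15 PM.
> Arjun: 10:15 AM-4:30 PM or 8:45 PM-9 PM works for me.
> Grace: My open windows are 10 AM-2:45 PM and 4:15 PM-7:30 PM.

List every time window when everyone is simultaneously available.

10:30-14:45

Viktor ∩ Zubin: 10:30-14:45.
Viktor ∩ Zubin ∩ Arjun: 10:30-14:45.
Viktor ∩ Zubin ∩ Arjun ∩ Grace: 10:30-14:45.
So the common availability across everyone is 10:30-14:45.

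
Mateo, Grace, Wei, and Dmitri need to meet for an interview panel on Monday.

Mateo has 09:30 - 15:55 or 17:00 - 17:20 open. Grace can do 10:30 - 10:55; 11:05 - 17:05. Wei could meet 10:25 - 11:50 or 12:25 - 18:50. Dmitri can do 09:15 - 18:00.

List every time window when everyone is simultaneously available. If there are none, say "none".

10:30-10:55, 11:05-11:50, 12:25-15:55, 17:00-17:05

Mateo ∩ Grace: 10:30-10:55, 11:05-15:55, 17:00-17:05.
Mateo ∩ Grace ∩ Wei: 10:30-10:55, 11:05-11:50, 12:25-15:55, 17:00-17:05.
Mateo ∩ Grace ∩ Wei ∩ Dmitri: 10:30-10:55, 11:05-11:50, 12:25-15:55, 17:00-17:05.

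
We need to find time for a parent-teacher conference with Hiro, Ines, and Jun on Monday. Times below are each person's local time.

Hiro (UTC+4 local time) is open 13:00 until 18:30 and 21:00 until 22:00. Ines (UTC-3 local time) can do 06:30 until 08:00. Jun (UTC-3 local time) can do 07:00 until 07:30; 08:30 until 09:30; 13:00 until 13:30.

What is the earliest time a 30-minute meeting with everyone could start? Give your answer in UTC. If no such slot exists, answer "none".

Hiro in UTC: 09:00-14:30, 17:00-18:00 (subtract 4h to convert from UTC+4).
Ines in UTC: 09:30-11:00 (add 3h to convert from UTC-3).
Jun in UTC: 10:00-10:30, 11:30-12:30, 16:00-16:30 (add 3h to convert from UTC-3).
Hiro ∩ Ines: 09:30-11:00.
Hiro ∩ Ines ∩ Jun: 10:00-10:30.
The first common window of at least 30 minutes is 10:00-10:30, so the earliest start is 10:00.

10:00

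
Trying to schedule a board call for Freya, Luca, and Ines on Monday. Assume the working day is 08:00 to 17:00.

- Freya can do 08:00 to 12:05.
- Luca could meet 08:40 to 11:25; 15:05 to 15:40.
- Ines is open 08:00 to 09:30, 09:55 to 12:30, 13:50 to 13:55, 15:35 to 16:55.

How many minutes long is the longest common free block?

Freya ∩ Luca: 08:40-11:25.
Freya ∩ Luca ∩ Ines: 08:40-09:30, 09:55-11:25.
Those are the intersection windows.
The longest is 09:55-11:25 at 90 minutes.

90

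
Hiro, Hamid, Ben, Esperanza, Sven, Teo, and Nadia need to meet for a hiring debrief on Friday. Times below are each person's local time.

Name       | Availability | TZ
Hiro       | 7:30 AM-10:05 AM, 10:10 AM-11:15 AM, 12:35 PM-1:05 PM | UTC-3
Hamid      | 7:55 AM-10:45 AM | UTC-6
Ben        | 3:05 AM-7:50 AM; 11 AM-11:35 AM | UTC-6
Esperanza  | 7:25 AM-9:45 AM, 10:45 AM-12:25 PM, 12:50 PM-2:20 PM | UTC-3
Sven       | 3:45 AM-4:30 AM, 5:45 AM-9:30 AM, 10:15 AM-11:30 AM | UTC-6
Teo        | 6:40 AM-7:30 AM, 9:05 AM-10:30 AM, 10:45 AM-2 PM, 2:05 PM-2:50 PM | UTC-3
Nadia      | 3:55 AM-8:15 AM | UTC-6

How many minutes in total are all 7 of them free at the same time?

0

Hiro in UTC: 10:30-13:05, 13:10-14:15, 15:35-16:05 (add 3h to convert from UTC-3).
Hamid in UTC: 13:55-16:45 (add 6h to convert from UTC-6).
Ben in UTC: 09:05-13:50, 17:00-17:35 (add 6h to convert from UTC-6).
Esperanza in UTC: 10:25-12:45, 13:45-15:25, 15:50-17:20 (add 3h to convert from UTC-3).
Sven in UTC: 09:45-10:30, 11:45-15:30, 16:15-17:30 (add 6h to convert from UTC-6).
Teo in UTC: 09:40-10:30, 12:05-13:30, 13:45-17:00, 17:05-17:50 (add 3h to convert from UTC-3).
Nadia in UTC: 09:55-14:15 (add 6h to convert from UTC-6).
Hiro ∩ Hamid: 13:55-14:15, 15:35-16:05.
Hiro ∩ Hamid ∩ Ben: ∅.
Hiro ∩ Hamid ∩ Ben ∩ Esperanza: ∅.
Hiro ∩ Hamid ∩ Ben ∩ Esperanza ∩ Sven: ∅.
Hiro ∩ Hamid ∩ Ben ∩ Esperanza ∩ Sven ∩ Teo: ∅.
Hiro ∩ Hamid ∩ Ben ∩ Esperanza ∩ Sven ∩ Teo ∩ Nadia: ∅.
There is no time when everyone is free.
There is no common window, so the total is 0 minutes.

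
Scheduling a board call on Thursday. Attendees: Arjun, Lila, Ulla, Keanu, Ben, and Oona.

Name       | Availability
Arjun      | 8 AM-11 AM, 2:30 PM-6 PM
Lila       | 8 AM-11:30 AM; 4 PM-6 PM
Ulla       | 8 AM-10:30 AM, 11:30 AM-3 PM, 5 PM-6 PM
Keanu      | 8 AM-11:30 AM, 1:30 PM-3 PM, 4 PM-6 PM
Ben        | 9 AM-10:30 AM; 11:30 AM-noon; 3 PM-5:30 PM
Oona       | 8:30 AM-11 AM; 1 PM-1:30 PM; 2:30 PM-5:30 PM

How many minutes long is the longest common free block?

90

Arjun ∩ Lila: 08:00-11:00, 16:00-18:00.
Arjun ∩ Lila ∩ Ulla: 08:00-10:30, 17:00-18:00.
Arjun ∩ Lila ∩ Ulla ∩ Keanu: 08:00-10:30, 17:00-18:00.
Arjun ∩ Lila ∩ Ulla ∩ Keanu ∩ Ben: 09:00-10:30, 17:00-17:30.
Arjun ∩ Lila ∩ Ulla ∩ Keanu ∩ Ben ∩ Oona: 09:00-10:30, 17:00-17:30.
The longest is 09:00-10:30 at 90 minutes.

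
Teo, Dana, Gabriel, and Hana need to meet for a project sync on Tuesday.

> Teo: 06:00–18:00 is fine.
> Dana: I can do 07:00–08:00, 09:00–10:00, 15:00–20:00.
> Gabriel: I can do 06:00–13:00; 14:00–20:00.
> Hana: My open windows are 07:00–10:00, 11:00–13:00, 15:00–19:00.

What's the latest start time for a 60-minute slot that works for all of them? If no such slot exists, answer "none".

17:00

Teo ∩ Dana: 07:00-08:00, 09:00-10:00, 15:00-18:00.
Teo ∩ Dana ∩ Gabriel: 07:00-08:00, 09:00-10:00, 15:00-18:00.
Teo ∩ Dana ∩ Gabriel ∩ Hana: 07:00-08:00, 09:00-10:00, 15:00-18:00.
Those are the intersection windows.
The last common window of at least 60 minutes is 15:00-18:00; a 60-minute meeting can start as late as 17:00 and still end by 18:00.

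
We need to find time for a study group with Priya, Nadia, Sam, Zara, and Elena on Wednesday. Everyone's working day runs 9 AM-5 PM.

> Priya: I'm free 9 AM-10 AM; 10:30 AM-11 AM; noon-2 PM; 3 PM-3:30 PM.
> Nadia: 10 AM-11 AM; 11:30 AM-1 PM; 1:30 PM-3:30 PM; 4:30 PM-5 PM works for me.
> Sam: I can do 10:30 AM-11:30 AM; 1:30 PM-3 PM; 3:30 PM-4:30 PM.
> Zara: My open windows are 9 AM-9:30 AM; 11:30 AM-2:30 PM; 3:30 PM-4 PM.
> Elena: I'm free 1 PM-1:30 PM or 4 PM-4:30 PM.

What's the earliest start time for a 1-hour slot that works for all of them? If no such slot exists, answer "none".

Priya ∩ Nadia: 10:30-11:00, 12:00-13:00, 13:30-14:00, 15:00-15:30.
Priya ∩ Nadia ∩ Sam: 10:30-11:00, 13:30-14:00.
Priya ∩ Nadia ∩ Sam ∩ Zara: 13:30-14:00.
Priya ∩ Nadia ∩ Sam ∩ Zara ∩ Elena: ∅.
There is no time when everyone is free.
No common window is at least 60 minutes long.

none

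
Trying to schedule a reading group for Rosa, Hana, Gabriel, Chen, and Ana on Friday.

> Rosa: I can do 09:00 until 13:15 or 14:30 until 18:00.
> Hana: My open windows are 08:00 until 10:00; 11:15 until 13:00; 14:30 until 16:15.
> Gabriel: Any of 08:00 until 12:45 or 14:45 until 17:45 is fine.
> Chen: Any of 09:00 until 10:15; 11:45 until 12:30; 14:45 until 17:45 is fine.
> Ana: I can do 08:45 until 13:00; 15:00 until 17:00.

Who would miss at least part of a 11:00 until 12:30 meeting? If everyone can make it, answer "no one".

Rosa: free for 11:00-12:30. Hana: not fully free for 11:00-12:30. Gabriel: free for 11:00-12:30. Chen: not fully free for 11:00-12:30. Ana: free for 11:00-12:30.

Chen, Hana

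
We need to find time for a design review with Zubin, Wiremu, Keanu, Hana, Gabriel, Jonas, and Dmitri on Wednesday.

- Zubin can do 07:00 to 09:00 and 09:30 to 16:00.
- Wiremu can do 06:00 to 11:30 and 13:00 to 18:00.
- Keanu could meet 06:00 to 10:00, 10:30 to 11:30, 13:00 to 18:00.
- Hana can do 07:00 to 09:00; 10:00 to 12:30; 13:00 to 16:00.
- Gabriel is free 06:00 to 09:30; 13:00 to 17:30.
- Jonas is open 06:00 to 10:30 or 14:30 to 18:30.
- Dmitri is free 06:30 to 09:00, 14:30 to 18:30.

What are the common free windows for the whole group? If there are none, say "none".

Zubin ∩ Wiremu: 07:00-09:00, 09:30-11:30, 13:00-16:00.
Zubin ∩ Wiremu ∩ Keanu: 07:00-09:00, 09:30-10:00, 10:30-11:30, 13:00-16:00.
Zubin ∩ Wiremu ∩ Keanu ∩ Hana: 07:00-09:00, 10:30-11:30, 13:00-16:00.
Zubin ∩ Wiremu ∩ Keanu ∩ Hana ∩ Gabriel: 07:00-09:00, 13:00-16:00.
Zubin ∩ Wiremu ∩ Keanu ∩ Hana ∩ Gabriel ∩ Jonas: 07:00-09:00, 14:30-16:00.
Zubin ∩ Wiremu ∩ Keanu ∩ Hana ∩ Gabriel ∩ Jonas ∩ Dmitri: 07:00-09:00, 14:30-16:00.

07:00-09:00, 14:30-16:00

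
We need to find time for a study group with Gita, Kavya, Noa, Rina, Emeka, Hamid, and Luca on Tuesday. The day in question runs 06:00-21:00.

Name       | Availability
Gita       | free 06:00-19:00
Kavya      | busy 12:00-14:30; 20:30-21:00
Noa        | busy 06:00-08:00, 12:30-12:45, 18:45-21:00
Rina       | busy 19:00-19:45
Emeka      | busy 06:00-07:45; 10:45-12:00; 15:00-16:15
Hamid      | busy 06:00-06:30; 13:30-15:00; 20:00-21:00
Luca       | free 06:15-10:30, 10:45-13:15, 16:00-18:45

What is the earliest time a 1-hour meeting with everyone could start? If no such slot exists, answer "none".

08:00

Gita free: 06:00-19:00.
Kavya free: 06:00-12:00, 14:30-20:30 (invert busy blocks within the working day).
Noa free: 08:00-12:30, 12:45-18:45 (invert busy blocks within the working day).
Rina free: 06:00-19:00, 19:45-21:00 (invert busy blocks within the working day).
Emeka free: 07:45-10:45, 12:00-15:00, 16:15-21:00 (invert busy blocks within the working day).
Hamid free: 06:30-13:30, 15:00-20:00 (invert busy blocks within the working day).
Luca free: 06:15-10:30, 10:45-13:15, 16:00-18:45.
Gita ∩ Kavya: 06:00-12:00, 14:30-19:00.
Gita ∩ Kavya ∩ Noa: 08:00-12:00, 14:30-18:45.
Gita ∩ Kavya ∩ Noa ∩ Rina: 08:00-12:00, 14:30-18:45.
Gita ∩ Kavya ∩ Noa ∩ Rina ∩ Emeka: 08:00-10:45, 14:30-15:00, 16:15-18:45.
Gita ∩ Kavya ∩ Noa ∩ Rina ∩ Emeka ∩ Hamid: 08:00-10:45, 16:15-18:45.
Gita ∩ Kavya ∩ Noa ∩ Rina ∩ Emeka ∩ Hamid ∩ Luca: 08:00-10:30, 16:15-18:45.
So the common availability across everyone is 08:00-10:30, 16:15-18:45.
The first common window of at least 60 minutes is 08:00-10:30, so the earliest start is 08:00.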